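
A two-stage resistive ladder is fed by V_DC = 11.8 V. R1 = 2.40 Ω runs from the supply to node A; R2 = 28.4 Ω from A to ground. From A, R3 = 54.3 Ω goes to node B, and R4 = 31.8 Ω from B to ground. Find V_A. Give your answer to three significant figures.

V_A ≈ 10.6 V

Node A sees R2 in parallel with the series input of stage 2, R3 + R4 = 86.10 Ω.
R2 ‖ (R3+R4) = 21.36 Ω.
V_A = 11.8 × 21.36/(2.40 + 21.36) = 10.61 V.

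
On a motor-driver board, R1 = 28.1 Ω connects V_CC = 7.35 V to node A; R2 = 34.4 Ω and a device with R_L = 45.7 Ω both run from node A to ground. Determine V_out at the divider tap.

R2 ‖ R_L = (34.4 × 45.7)/(34.4 + 45.7) = 19.63 Ω.
Voltage divider with the loaded lower leg: V_out = 7.35 × 19.63/(28.1 + 19.63) = 7.35 × 0.4112 = 3.023 V.

V_out ≈ 3.02 V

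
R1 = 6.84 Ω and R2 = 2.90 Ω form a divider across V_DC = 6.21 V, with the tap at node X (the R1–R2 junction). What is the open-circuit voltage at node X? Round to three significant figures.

V_th ≈ 1.85 V

With X open, the divider is unloaded: V_th = 6.21 × 2.90/9.740 = 1.849 V.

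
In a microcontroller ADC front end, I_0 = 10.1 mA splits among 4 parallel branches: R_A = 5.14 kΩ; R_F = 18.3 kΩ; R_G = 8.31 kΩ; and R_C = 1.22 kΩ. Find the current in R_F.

Total conductance ΣG = 1/5.14 + 1/18.3 + 1/8.31 + 1/1.22 = 1.189 (units of 1/kΩ).
By the current-divider rule, I = I_0 · G_k/ΣG = 10.1 × 0.04595 = 0.4641 mA.

I ≈ 0.464 mA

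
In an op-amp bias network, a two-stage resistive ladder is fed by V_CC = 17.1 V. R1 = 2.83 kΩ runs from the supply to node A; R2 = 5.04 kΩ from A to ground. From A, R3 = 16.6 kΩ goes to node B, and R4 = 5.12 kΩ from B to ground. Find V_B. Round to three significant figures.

V_B ≈ 2.38 V

Looking into the second stage from A: R3 + R4 = 21.72 kΩ appears in parallel with R2.
R2 ‖ (R3+R4) = 4.091 kΩ.
So V_A = 17.1 × 0.5911 = 10.11 V.
V_B = V_A × 0.2357 = 2.383 V.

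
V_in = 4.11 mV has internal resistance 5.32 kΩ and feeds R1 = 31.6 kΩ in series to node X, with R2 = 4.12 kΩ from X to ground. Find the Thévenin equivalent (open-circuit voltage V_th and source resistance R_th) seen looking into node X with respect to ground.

V_th ≈ 0.413 mV, R_th ≈ 3.71 kΩ

R1' = 5.32 + 31.6 = 36.92 kΩ (source resistance + R1).
Open-circuit (no load on X): V_th = V_in · R2/(R1' + R2) = 4.11 × 4.12/(36.92 + 4.12) = 0.4126 mV.
With V_in suppressed (replaced by a short), R_th = R1' ‖ R2 = (36.92 × 4.12)/(36.92 + 4.12) = 3.706 kΩ.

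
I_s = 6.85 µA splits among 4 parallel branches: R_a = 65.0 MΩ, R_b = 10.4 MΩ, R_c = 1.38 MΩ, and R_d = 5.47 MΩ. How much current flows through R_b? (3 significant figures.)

Total conductance ΣG = 1/65.0 + 1/10.4 + 1/1.38 + 1/5.47 = 1.019 (units of 1/MΩ).
Current divider: I(R_b) = I_s · G_k/ΣG = 6.85 × (0.09615/1.019) = 6.85 × 0.09436 = 0.6464 µA.

I ≈ 0.646 µA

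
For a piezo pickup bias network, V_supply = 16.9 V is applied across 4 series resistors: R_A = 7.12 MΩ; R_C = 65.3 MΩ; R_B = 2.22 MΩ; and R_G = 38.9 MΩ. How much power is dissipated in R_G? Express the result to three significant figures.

P ≈ 0.862 µW

Series current I = V_supply/ΣR = 16.9/113.5 = 0.1488 µA.
P(R_G) = I²·R_G = (0.1488)² × 38.9 = 0.8618 µW.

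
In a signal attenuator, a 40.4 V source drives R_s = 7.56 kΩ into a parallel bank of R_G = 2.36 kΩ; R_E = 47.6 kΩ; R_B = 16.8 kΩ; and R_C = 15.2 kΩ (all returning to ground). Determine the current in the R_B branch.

I ≈ 0.453 mA

Parallel bank: R_p = 1/(1/2.36 + 1/47.6 + 1/16.8 + 1/15.2) = 1.754 kΩ.
V_A = 40.4 × 1.754/9.314 = 7.609 V.
I(R_B) = V_A / R_B = 7.609/16.8 = 0.4529 mA.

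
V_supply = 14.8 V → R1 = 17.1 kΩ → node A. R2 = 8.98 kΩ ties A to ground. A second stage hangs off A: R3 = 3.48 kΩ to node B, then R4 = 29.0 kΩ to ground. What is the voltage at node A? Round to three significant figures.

V_A ≈ 4.31 V

Node A sees R2 in parallel with the series input of stage 2, R3 + R4 = 32.48 kΩ.
Effective lower resistance at A: R2 ‖ 32.48 = 7.035 kΩ.
So V_A = 14.8 × 0.2915 = 4.314 V.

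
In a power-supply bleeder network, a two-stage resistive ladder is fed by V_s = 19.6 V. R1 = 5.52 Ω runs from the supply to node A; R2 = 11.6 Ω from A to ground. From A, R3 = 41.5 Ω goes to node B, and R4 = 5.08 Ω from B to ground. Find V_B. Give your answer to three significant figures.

V_B ≈ 1.34 V

Node A sees R2 in parallel with the series input of stage 2, R3 + R4 = 46.58 Ω.
R2 ‖ (R3+R4) = 9.287 Ω.
First divider: V_A = V_s · 9.287/(5.52 + 9.287) = 12.29 V.
V_B = V_A × 0.1091 = 1.341 V.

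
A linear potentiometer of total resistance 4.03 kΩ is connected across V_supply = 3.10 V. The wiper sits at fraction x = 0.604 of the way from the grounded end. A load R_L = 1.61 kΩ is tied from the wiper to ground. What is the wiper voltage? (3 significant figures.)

V_out ≈ 1.17 V

The pot divides into 1.596 kΩ above the wiper and 2.434 kΩ below.
(x·R_p) ‖ R_L = 0.9690 kΩ.
V_out = 3.10 × 0.9690/(1.596 + 0.9690) = 1.171 V.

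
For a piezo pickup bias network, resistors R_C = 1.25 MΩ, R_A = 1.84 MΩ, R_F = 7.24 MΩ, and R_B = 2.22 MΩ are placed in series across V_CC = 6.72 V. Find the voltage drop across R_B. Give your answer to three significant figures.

ΣR = 1.25 + 1.84 + 7.24 + 2.22 = 12.55 MΩ.
V = V_CC · R/ΣR = 6.72 × 0.1769 = 1.189 V.

V ≈ 1.19 V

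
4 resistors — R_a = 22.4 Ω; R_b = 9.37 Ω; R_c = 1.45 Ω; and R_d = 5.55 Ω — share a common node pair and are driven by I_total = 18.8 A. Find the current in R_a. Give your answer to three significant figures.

Conductances: ΣG = 1/22.4 + 1/9.37 + 1/1.45 + 1/5.55 = 1.021 (1/Ω).
R_a takes the fraction G_k/ΣG = 0.04464/1.021 = 0.04372, so I = 18.8 × 0.04372 = 0.8219 A.

I ≈ 0.822 A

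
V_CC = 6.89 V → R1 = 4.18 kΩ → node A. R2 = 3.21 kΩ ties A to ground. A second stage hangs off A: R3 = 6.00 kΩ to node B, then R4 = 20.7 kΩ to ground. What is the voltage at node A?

V_A ≈ 2.80 V

Looking into the second stage from A: R3 + R4 = 26.70 kΩ appears in parallel with R2.
R2 ‖ (R3+R4) = 2.865 kΩ.
V_A = 6.89 × 2.865/(4.18 + 2.865) = 2.802 V.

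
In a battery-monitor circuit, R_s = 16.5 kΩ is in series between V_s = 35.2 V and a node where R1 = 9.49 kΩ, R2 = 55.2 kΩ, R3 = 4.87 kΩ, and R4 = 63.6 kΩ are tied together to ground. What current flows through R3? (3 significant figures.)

I ≈ 1.08 mA

Parallel bank: R_p = 1/(1/9.49 + 1/55.2 + 1/4.87 + 1/63.6) = 2.902 kΩ.
V_A = 35.2 × 2.902/19.40 = 5.265 V.
Branch current I = V_A/R3 = 5.265/4.87 = 1.081 mA.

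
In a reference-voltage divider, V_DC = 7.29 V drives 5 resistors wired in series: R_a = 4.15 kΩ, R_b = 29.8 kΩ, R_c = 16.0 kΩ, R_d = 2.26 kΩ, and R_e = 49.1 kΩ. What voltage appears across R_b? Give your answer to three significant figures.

V ≈ 2.14 V

Total series resistance ΣR = 4.15 + 29.8 + 16.0 + 2.26 + 49.1 = 101.3 kΩ.
V = V_DC · R/ΣR = 7.29 × 0.2941 = 2.144 V.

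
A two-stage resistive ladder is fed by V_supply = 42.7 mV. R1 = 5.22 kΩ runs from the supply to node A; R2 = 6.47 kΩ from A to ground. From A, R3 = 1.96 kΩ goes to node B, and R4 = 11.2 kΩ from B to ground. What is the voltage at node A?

Looking into the second stage from A: R3 + R4 = 13.16 kΩ appears in parallel with R2.
Effective lower resistance at A: R2 ‖ 13.16 = 4.338 kΩ.
So V_A = 42.7 × 0.4538 = 19.38 mV.

V_A ≈ 19.4 mV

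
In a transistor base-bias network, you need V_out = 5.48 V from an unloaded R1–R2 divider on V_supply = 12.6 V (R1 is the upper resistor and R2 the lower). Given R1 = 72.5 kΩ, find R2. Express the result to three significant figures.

V_out/V_supply = R2/(R1+R2) = 0.4349.
Rearranging, R2 = R1·k/(1−k) = 72.5 × 0.7697 = 55.80 kΩ.

R2 ≈ 55.8 kΩ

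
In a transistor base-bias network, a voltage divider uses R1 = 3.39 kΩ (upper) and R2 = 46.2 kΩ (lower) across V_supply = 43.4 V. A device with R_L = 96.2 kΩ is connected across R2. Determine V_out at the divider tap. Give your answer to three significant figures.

V_out ≈ 39.1 V

R2 ‖ R_L = (46.2 × 96.2)/(46.2 + 96.2) = 31.21 kΩ.
Then V_out = V_supply · R2'/(R1 + R2') = 43.4 × 31.21/34.60 = 39.15 V.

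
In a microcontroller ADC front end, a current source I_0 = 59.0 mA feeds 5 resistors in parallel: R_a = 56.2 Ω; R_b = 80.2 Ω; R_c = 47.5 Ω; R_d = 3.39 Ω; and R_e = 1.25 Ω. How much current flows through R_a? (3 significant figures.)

Total conductance ΣG = 1/56.2 + 1/80.2 + 1/47.5 + 1/3.39 + 1/1.25 = 1.146 (units of 1/Ω).
R_a takes the fraction G_k/ΣG = 0.01779/1.146 = 0.01552, so I = 59.0 × 0.01552 = 0.9158 mA.

I ≈ 0.916 mA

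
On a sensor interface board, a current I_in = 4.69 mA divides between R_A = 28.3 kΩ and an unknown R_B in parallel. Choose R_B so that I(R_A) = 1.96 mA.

The fraction through R_A equals R_B/(R_A+R_B).
With f = 0.4179, R_B = R_A · f/(1−f) = 28.3 × 0.7179 = 20.32 kΩ.

R_B ≈ 20.3 kΩ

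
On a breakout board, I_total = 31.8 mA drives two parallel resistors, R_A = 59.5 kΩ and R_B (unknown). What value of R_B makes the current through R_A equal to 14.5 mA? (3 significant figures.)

R_B ≈ 49.9 kΩ

The fraction through R_A equals R_B/(R_A+R_B).
14.5/31.8 = R_B/(R_A + R_B) → R_B = R_A · (0.4560)/(1 − 0.4560) = 59.5 × 0.8382 = 49.87 kΩ.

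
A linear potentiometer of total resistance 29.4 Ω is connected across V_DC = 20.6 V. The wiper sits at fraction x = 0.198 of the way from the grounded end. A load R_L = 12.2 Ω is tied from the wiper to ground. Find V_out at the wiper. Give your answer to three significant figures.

Split the track: R_lower = x·R_p = 5.821 Ω, R_upper = (1−x)·R_p = 23.58 Ω.
R_L loads the lower segment: effective lower R = 3.941 Ω.
Then V_out = V_DC · 3.941/(23.58 + 3.941) = 2.950 V.

V_out ≈ 2.95 V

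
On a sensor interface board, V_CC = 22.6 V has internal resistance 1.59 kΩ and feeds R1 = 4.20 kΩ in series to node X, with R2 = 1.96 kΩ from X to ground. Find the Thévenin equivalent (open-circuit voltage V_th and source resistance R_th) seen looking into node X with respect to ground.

R1' = 1.59 + 4.20 = 5.790 kΩ (source resistance + R1).
V_th is the unloaded tap voltage: V_CC · R2/(R1'+R2) = 22.6 × 0.2529 = 5.716 V.
Looking into X with the source shorted: R_th = R1'·R2/(R1'+R2) = 5.790 × 1.96/7.750 = 1.464 kΩ.

V_th ≈ 5.72 V, R_th ≈ 1.46 kΩ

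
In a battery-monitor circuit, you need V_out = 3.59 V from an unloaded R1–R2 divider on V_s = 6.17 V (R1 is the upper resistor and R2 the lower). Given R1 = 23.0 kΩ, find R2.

R2 ≈ 32.0 kΩ

V_out/V_s = R2/(R1+R2) = 0.5818.
Rearranging, R2 = R1·k/(1−k) = 23.0 × 1.391 = 32.00 kΩ.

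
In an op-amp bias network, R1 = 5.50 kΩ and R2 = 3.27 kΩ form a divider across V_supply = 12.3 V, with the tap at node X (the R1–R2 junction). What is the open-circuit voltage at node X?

V_th ≈ 4.59 V

With X open, the divider is unloaded: V_th = 12.3 × 3.27/8.770 = 4.586 V.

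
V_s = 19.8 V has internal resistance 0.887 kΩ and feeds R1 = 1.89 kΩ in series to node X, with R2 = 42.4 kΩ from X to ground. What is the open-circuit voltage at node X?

R1' = 0.887 + 1.89 = 2.777 kΩ (source resistance + R1).
V_th is the unloaded tap voltage: V_s · R2/(R1'+R2) = 19.8 × 0.9385 = 18.58 V.

V_th ≈ 18.6 V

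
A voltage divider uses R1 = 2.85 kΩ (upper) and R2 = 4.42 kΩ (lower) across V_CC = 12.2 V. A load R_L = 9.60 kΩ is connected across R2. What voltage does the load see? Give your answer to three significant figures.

The load sits in parallel with R2, giving an effective lower resistance R2' = R2·R_L/(R2+R_L) = 3.027 kΩ.
Then V_out = V_CC · R2'/(R1 + R2') = 12.2 × 3.027/5.877 = 6.283 V.

V_out ≈ 6.28 V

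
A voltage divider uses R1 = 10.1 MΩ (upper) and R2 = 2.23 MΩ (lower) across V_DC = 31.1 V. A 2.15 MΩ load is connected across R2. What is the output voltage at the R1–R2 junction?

V_out ≈ 3.04 V

The load sits in parallel with R2, giving an effective lower resistance R2' = R2·R_L/(R2+R_L) = 1.095 MΩ.
Voltage divider with the loaded lower leg: V_out = 31.1 × 1.095/(10.1 + 1.095) = 31.1 × 0.09778 = 3.041 V.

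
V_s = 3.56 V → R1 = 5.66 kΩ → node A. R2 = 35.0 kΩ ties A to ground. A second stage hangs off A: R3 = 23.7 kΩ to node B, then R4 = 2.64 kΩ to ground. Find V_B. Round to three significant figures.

V_B ≈ 0.259 V

Node A sees R2 in parallel with the series input of stage 2, R3 + R4 = 26.34 kΩ.
R2 ‖ (R3+R4) = 15.03 kΩ.
V_A = 3.56 × 15.03/(5.66 + 15.03) = 2.586 V.
Then the unloaded second divider: V_B = V_A × R4/(R3+R4) = 2.586 × 0.1002 = 0.2592 V.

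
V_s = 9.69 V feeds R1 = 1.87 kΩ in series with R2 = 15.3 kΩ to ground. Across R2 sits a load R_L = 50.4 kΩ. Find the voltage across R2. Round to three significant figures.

First combine the lower leg with the load: R2 ‖ R_L = 11.74 kΩ.
Voltage divider with the loaded lower leg: V_out = 9.69 × 11.74/(1.87 + 11.74) = 9.69 × 0.8626 = 8.358 V.

V_out ≈ 8.36 V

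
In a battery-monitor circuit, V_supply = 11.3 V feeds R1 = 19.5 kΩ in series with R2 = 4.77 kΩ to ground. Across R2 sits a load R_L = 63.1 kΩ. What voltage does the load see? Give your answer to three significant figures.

V_out ≈ 2.09 V

R2 ‖ R_L = (4.77 × 63.1)/(4.77 + 63.1) = 4.435 kΩ.
Now apply the divider: V_out = 11.3 × 0.1853 = 2.094 V.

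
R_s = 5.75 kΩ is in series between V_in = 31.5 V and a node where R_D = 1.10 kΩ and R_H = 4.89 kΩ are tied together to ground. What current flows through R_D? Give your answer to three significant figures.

Equivalent of the parallel group: R_p = 0.8980 kΩ.
Node voltage V_A = V_in · R_p/(R_s + R_p) = 31.5 × 0.1351 = 4.255 V.
Branch current I = V_A/R_D = 4.255/1.10 = 3.868 mA.

I ≈ 3.87 mA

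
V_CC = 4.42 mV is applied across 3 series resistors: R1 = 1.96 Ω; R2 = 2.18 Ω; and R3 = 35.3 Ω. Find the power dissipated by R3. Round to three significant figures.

P ≈ 0.443 µW

The common current is I = 4.42/39.44 = 0.1121 mA.
P = I²R = 0.01256 × 35.3 = 0.4433 µW.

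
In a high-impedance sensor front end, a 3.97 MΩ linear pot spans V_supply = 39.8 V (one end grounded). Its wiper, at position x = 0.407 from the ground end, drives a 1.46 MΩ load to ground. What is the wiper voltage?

The pot divides into 2.354 MΩ above the wiper and 1.616 MΩ below.
(x·R_p) ‖ R_L = 0.7670 MΩ.
Loaded-divider output: V_out = 39.8 × 0.2457 = 9.780 V.

V_out ≈ 9.78 V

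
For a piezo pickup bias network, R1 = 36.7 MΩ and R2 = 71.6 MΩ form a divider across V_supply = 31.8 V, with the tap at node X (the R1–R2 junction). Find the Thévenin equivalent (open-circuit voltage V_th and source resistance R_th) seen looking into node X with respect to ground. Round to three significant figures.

With X open, the divider is unloaded: V_th = 31.8 × 71.6/108.3 = 21.02 V.
Zeroing V_supply shorts the top of R1 to ground, so R_th = R1 ‖ R2 = 24.26 MΩ.

V_th ≈ 21.0 V, R_th ≈ 24.3 MΩ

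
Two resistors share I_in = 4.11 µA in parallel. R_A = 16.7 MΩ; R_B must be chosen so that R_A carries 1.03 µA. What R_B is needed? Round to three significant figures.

R_B ≈ 5.58 MΩ

The fraction through R_A equals R_B/(R_A+R_B).
1.03/4.11 = R_B/(R_A + R_B) → R_B = R_A · (0.2506)/(1 − 0.2506) = 16.7 × 0.3344 = 5.585 MΩ.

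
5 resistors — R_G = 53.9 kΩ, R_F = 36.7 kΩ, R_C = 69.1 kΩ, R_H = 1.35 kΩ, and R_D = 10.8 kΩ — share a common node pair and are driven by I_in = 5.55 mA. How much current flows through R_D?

I ≈ 0.575 mA

Conductances: ΣG = 1/53.9 + 1/36.7 + 1/69.1 + 1/1.35 + 1/10.8 = 0.8936 (1/kΩ).
R_D takes the fraction G_k/ΣG = 0.09259/0.8936 = 0.1036, so I = 5.55 × 0.1036 = 0.5751 mA.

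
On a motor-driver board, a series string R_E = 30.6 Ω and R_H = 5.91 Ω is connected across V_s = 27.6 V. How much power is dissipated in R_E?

The common current is I = 27.6/36.51 = 0.7560 A.
P = I²R = 0.5715 × 30.6 = 17.49 W.

P ≈ 17.5 W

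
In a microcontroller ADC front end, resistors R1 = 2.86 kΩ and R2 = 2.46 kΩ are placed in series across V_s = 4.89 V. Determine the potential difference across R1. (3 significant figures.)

Total series resistance ΣR = 2.86 + 2.46 = 5.320 kΩ.
V = V_s · R/ΣR = 4.89 × 0.5376 = 2.629 V.

V ≈ 2.63 V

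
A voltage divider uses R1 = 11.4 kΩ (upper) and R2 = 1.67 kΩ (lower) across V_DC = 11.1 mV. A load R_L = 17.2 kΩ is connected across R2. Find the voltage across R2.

R2 ‖ R_L = (1.67 × 17.2)/(1.67 + 17.2) = 1.522 kΩ.
Now apply the divider: V_out = 11.1 × 0.1178 = 1.308 mV.

V_out ≈ 1.31 mV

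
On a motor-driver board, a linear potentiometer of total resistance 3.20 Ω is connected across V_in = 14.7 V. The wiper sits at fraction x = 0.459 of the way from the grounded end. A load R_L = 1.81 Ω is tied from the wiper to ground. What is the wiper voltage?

V_out ≈ 4.69 V

Split the track: R_lower = x·R_p = 1.469 Ω, R_upper = (1−x)·R_p = 1.731 Ω.
(x·R_p) ‖ R_L = 0.8108 Ω.
Loaded-divider output: V_out = 14.7 × 0.3190 = 4.689 V.
(Unloaded: V_out = x·V_in = 6.75 V.)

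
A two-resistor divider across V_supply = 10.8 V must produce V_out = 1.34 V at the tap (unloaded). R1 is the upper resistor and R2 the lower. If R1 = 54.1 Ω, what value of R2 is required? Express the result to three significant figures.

V_out/V_supply = R2/(R1+R2) = 0.1241.
So R2 = R1 · V_out/(V_supply − V_out) = 54.1 × 1.34/(10.8 − 1.34) = 54.1 × 0.1416 = 7.663 Ω.

R2 ≈ 7.66 Ω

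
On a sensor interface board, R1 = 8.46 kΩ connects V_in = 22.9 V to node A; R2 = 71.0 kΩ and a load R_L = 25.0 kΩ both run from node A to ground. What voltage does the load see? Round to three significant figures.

V_out ≈ 15.7 V

First combine the lower leg with the load: R2 ‖ R_L = 18.49 kΩ.
Now apply the divider: V_out = 22.9 × 0.6861 = 15.71 V.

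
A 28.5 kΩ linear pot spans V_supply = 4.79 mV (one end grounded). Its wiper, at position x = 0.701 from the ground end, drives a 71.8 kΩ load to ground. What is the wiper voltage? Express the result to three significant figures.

The pot divides into 8.522 kΩ above the wiper and 19.98 kΩ below.
Lower segment in parallel with the load: 19.98 ‖ 71.8 = 15.63 kΩ.
V_out = 4.79 × 15.63/(8.522 + 15.63) = 3.100 mV.

V_out ≈ 3.10 mV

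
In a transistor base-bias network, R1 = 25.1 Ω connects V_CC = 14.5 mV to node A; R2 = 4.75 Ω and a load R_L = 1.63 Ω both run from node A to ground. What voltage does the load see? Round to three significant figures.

V_out ≈ 0.669 mV

R2 ‖ R_L = (4.75 × 1.63)/(4.75 + 1.63) = 1.214 Ω.
Then V_out = V_CC · R2'/(R1 + R2') = 14.5 × 1.214/26.31 = 0.6687 mV.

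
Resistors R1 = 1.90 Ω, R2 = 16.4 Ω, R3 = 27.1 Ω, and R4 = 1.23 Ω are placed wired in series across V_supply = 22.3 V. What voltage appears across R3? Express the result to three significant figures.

V ≈ 13.0 V

Series total: ΣR = 1.90 + 16.4 + 27.1 + 1.23 = 46.63 Ω.
V = V_supply · R/ΣR = 22.3 × 0.5812 = 12.96 V.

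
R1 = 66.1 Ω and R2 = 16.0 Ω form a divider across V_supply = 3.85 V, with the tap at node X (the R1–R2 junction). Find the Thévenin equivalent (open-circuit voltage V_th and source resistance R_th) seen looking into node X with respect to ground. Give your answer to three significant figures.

Open-circuit (no load on X): V_th = V_supply · R2/(R1 + R2) = 3.85 × 16.0/(66.10 + 16.0) = 0.7503 V.
Zeroing V_supply shorts the top of R1 to ground, so R_th = R1 ‖ R2 = 12.88 Ω.

V_th ≈ 0.750 V, R_th ≈ 12.9 Ω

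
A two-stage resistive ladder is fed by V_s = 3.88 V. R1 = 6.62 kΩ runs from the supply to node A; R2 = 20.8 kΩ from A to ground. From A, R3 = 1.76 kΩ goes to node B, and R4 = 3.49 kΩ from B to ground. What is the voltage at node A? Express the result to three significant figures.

V_A ≈ 1.50 V

Looking into the second stage from A: R3 + R4 = 5.250 kΩ appears in parallel with R2.
R2 ‖ (R3+R4) = 4.192 kΩ.
V_A = 3.88 × 4.192/(6.62 + 4.192) = 1.504 V.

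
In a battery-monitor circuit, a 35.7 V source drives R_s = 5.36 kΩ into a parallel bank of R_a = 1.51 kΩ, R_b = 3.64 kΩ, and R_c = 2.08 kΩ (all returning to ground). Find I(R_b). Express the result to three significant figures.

Parallel bank: R_p = 1/(1/1.51 + 1/3.64 + 1/2.08) = 0.7053 kΩ.
V_A by voltage divider: V_A = 35.7 × 0.7053/(5.36 + 0.7053) = 4.152 V.
I(R_b) = V_A / R_b = 4.152/3.64 = 1.141 mA.

I ≈ 1.14 mA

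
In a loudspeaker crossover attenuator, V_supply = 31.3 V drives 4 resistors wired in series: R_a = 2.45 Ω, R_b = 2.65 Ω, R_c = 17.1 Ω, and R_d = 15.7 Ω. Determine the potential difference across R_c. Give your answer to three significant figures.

Total series resistance ΣR = 2.45 + 2.65 + 17.1 + 15.7 = 37.90 Ω.
V = V_supply · R/ΣR = 31.3 × 0.4512 = 14.12 V.

V ≈ 14.1 V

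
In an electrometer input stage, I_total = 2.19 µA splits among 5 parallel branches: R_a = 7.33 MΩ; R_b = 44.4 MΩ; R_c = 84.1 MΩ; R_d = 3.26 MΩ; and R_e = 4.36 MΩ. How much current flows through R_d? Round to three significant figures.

I ≈ 0.950 µA

Total conductance ΣG = 1/7.33 + 1/44.4 + 1/84.1 + 1/3.26 + 1/4.36 = 0.7069 (units of 1/MΩ).
By the current-divider rule, I = I_total · G_k/ΣG = 2.19 × 0.4339 = 0.9503 µA.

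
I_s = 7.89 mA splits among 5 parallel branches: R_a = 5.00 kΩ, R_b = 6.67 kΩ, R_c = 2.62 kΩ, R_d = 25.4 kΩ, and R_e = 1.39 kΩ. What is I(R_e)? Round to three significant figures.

Total conductance ΣG = 1/5.00 + 1/6.67 + 1/2.62 + 1/25.4 + 1/1.39 = 1.490 (units of 1/kΩ).
R_e takes the fraction G_k/ΣG = 0.7194/1.490 = 0.4827, so I = 7.89 × 0.4827 = 3.809 mA.

I ≈ 3.81 mA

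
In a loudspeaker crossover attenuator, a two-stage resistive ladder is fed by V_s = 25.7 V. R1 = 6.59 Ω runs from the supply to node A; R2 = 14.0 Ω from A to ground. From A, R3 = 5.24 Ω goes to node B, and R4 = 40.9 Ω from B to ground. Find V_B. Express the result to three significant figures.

V_B ≈ 14.1 V

Looking into the second stage from A: R3 + R4 = 46.14 Ω appears in parallel with R2.
R2 ‖ (R3+R4) = 10.74 Ω.
V_A = 25.7 × 10.74/(6.59 + 10.74) = 15.93 V.
Stage 2 is unloaded, so V_B = V_A · R4/(R3+R4) = 15.93 × 40.9/46.14 = 14.12 V.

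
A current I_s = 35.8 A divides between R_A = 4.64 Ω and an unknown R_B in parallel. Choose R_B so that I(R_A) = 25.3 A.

In a two-way split, I_A/I_s = R_B/(R_A + R_B).
With f = 0.7067, R_B = R_A · f/(1−f) = 4.64 × 2.410 = 11.18 Ω.

R_B ≈ 11.2 Ω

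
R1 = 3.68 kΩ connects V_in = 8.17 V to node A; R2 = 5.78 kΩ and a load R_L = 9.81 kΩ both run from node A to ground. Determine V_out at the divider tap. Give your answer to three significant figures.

V_out ≈ 4.06 V

The load sits in parallel with R2, giving an effective lower resistance R2' = R2·R_L/(R2+R_L) = 3.637 kΩ.
Voltage divider with the loaded lower leg: V_out = 8.17 × 3.637/(3.68 + 3.637) = 8.17 × 0.4971 = 4.061 V.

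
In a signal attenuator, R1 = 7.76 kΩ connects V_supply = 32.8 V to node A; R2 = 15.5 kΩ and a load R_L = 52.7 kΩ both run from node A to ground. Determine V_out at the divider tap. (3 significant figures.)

R2 ‖ R_L = (15.5 × 52.7)/(15.5 + 52.7) = 11.98 kΩ.
Voltage divider with the loaded lower leg: V_out = 32.8 × 11.98/(7.76 + 11.98) = 32.8 × 0.6068 = 19.90 V.
(Unloaded it would be 21.9 V; the load pulls it down.)

V_out ≈ 19.9 V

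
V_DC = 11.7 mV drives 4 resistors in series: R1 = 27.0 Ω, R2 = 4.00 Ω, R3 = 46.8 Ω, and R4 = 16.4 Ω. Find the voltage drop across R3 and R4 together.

V ≈ 7.85 mV

Total series resistance ΣR = 27.0 + 4.00 + 46.8 + 16.4 = 94.20 Ω.
R_{R3..R4} = 46.8 + 16.4 = 63.20 Ω.
Voltage divider: V = V_DC · (63.20 / 94.20) = 11.7 × 0.6709 = 7.850 mV.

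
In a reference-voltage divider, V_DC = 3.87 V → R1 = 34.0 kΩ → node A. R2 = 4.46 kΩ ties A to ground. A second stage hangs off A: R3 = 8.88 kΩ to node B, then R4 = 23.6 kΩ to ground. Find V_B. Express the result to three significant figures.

V_B ≈ 0.291 V

Node A sees R2 in parallel with the series input of stage 2, R3 + R4 = 32.48 kΩ.
Effective lower resistance at A: R2 ‖ 32.48 = 3.922 kΩ.
So V_A = 3.87 × 0.1034 = 0.4002 V.
V_B = V_A × 0.7266 = 0.2908 V.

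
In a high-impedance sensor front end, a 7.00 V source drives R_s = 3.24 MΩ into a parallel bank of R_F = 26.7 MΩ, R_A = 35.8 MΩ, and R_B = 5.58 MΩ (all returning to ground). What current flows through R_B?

Equivalent of the parallel group: R_p = 4.088 MΩ.
V_A = 7.00 × 4.088/7.328 = 3.905 V.
Branch current I = V_A/R_B = 3.905/5.58 = 0.6999 µA.

I ≈ 0.700 µA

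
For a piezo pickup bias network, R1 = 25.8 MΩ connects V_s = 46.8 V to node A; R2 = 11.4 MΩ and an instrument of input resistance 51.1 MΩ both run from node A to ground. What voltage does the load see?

First combine the lower leg with the load: R2 ‖ R_L = 9.321 MΩ.
Then V_out = V_s · R2'/(R1 + R2') = 46.8 × 9.321/35.12 = 12.42 V.

V_out ≈ 12.4 V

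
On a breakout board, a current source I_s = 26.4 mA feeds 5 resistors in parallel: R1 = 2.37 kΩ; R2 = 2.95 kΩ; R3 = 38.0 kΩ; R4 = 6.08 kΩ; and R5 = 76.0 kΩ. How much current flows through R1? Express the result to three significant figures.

I ≈ 11.5 mA

Conductances: ΣG = 1/2.37 + 1/2.95 + 1/38.0 + 1/6.08 + 1/76.0 = 0.9649 (1/kΩ).
R1 takes the fraction G_k/ΣG = 0.4219/0.9649 = 0.4373, so I = 26.4 × 0.4373 = 11.54 mA.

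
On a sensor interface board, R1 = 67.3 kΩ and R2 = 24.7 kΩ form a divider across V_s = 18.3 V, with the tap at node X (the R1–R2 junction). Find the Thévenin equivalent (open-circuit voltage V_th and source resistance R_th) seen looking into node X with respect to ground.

V_th is the unloaded tap voltage: V_s · R2/(R1+R2) = 18.3 × 0.2685 = 4.913 V.
With V_s suppressed (replaced by a short), R_th = R1 ‖ R2 = (67.30 × 24.7)/(67.30 + 24.7) = 18.07 kΩ.

V_th ≈ 4.91 V, R_th ≈ 18.1 kΩ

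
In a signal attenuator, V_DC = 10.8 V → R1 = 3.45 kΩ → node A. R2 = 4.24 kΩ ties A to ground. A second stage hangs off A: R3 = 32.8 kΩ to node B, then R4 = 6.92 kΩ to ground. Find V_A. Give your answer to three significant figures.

Node A sees R2 in parallel with the series input of stage 2, R3 + R4 = 39.72 kΩ.
Effective lower resistance at A: R2 ‖ 39.72 = 3.831 kΩ.
So V_A = 10.8 × 0.5262 = 5.683 V.

V_A ≈ 5.68 V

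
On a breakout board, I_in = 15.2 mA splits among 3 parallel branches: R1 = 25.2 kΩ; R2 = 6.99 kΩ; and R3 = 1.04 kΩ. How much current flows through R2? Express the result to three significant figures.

I ≈ 1.90 mA

Total conductance ΣG = 1/25.2 + 1/6.99 + 1/1.04 = 1.144 (units of 1/kΩ).
Current divider: I(R2) = I_in · G_k/ΣG = 15.2 × (0.1431/1.144) = 15.2 × 0.1250 = 1.900 mA.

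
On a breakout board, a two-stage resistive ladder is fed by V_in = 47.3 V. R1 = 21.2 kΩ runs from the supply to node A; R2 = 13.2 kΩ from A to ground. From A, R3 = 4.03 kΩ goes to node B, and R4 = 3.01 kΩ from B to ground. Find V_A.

Node A sees R2 in parallel with the series input of stage 2, R3 + R4 = 7.040 kΩ.
R2 ‖ (R3+R4) = 4.591 kΩ.
First divider: V_A = V_in · 4.591/(21.2 + 4.591) = 8.420 V.

V_A ≈ 8.42 V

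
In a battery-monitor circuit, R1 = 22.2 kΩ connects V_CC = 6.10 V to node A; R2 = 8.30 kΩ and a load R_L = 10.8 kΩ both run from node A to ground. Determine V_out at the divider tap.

V_out ≈ 1.06 V

R2 ‖ R_L = (8.30 × 10.8)/(8.30 + 10.8) = 4.693 kΩ.
Voltage divider with the loaded lower leg: V_out = 6.10 × 4.693/(22.2 + 4.693) = 6.10 × 0.1745 = 1.065 V.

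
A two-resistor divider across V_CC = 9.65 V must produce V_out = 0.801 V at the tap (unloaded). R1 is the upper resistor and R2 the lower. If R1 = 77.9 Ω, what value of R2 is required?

V_out/V_CC = R2/(R1+R2) = 0.08301.
So R2 = R1 · V_out/(V_CC − V_out) = 77.9 × 0.801/(9.65 − 0.801) = 77.9 × 0.09052 = 7.051 Ω.

R2 ≈ 7.05 Ω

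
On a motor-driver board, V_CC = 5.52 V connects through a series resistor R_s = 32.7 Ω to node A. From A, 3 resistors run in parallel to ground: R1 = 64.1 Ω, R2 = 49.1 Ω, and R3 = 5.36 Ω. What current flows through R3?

I ≈ 0.124 A

Combine the parallel branches: R_p = (1/64.1 + 1/49.1 + 1/5.36)⁻¹ = 4.494 Ω.
Node voltage V_A = V_CC · R_p/(R_s + R_p) = 5.52 × 0.1208 = 0.6669 V.
I(R3) = V_A / R3 = 0.6669/5.36 = 0.1244 A.
(Check via current divider: I_total = 0.1484 A; share G_k/ΣG = 0.8384 → same result.)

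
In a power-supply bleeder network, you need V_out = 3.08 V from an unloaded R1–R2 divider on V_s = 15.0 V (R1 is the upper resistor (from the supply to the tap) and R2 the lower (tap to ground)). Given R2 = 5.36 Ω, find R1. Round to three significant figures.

R1 ≈ 20.7 Ω

The divider ratio is R2/(R1+R2) = 3.08/15.0 = 0.2053.
Rearranging, R1 = R2·(1−k)/k = 5.36 × 3.870 = 20.74 Ω.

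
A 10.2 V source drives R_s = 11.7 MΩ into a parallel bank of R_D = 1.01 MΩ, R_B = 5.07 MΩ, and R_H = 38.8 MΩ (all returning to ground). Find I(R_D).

I ≈ 0.665 µA

Equivalent of the parallel group: R_p = 0.8243 MΩ.
Node voltage V_A = V_in · R_p/(R_s + R_p) = 10.2 × 0.06582 = 0.6713 V.
I(R_D) = V_A / R_D = 0.6713/1.01 = 0.6647 µA.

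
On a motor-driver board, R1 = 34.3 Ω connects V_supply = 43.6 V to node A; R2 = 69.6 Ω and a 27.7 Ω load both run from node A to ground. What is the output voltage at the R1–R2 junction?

V_out ≈ 16.0 V

R2 ‖ R_L = (69.6 × 27.7)/(69.6 + 27.7) = 19.81 Ω.
Voltage divider with the loaded lower leg: V_out = 43.6 × 19.81/(34.3 + 19.81) = 43.6 × 0.3662 = 15.96 V.
(Unloaded it would be 29.2 V; the load pulls it down.)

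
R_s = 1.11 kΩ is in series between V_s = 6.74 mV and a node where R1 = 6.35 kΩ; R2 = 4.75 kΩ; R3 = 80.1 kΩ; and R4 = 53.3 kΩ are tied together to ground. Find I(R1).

I ≈ 0.735 µA

Combine the parallel branches: R_p = (1/6.35 + 1/4.75 + 1/80.1 + 1/53.3)⁻¹ = 2.505 kΩ.
Node voltage V_A = V_s · R_p/(R_s + R_p) = 6.74 × 0.6929 = 4.670 mV.
Branch current I = V_A/R1 = 4.670/6.35 = 0.7355 µA.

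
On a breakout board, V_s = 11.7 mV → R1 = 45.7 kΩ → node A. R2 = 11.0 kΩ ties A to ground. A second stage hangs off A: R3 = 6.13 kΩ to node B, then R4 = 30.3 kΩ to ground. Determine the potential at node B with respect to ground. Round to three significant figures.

Node A sees R2 in parallel with the series input of stage 2, R3 + R4 = 36.43 kΩ.
Effective lower resistance at A: R2 ‖ 36.43 = 8.449 kΩ.
So V_A = 11.7 × 0.1560 = 1.826 mV.
V_B = V_A × 0.8317 = 1.518 mV.

V_B ≈ 1.52 mV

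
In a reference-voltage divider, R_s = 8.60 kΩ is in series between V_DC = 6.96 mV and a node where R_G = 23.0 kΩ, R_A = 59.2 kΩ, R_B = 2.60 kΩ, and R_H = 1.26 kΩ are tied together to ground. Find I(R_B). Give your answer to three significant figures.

Parallel bank: R_p = 1/(1/23.0 + 1/59.2 + 1/2.60 + 1/1.26) = 0.8073 kΩ.
V_A by voltage divider: V_A = 6.96 × 0.8073/(8.60 + 0.8073) = 0.5973 mV.
Branch current I = V_A/R_B = 0.5973/2.60 = 0.2297 µA.
(Check via current divider: I_total = 0.7398 µA; share G_k/ΣG = 0.3105 → same result.)

I ≈ 0.230 µA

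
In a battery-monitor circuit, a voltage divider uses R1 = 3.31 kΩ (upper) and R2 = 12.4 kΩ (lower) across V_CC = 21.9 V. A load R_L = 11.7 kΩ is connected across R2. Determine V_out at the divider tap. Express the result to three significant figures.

V_out ≈ 14.1 V

The load sits in parallel with R2, giving an effective lower resistance R2' = R2·R_L/(R2+R_L) = 6.020 kΩ.
Then V_out = V_CC · R2'/(R1 + R2') = 21.9 × 6.020/9.330 = 14.13 V.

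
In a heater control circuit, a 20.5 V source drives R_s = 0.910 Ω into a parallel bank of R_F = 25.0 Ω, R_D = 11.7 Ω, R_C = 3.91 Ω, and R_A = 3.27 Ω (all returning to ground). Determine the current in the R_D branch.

I ≈ 1.08 A

Combine the parallel branches: R_p = (1/25.0 + 1/11.7 + 1/3.91 + 1/3.27)⁻¹ = 1.456 Ω.
V_A by voltage divider: V_A = 20.5 × 1.456/(0.910 + 1.456) = 12.61 V.
I(R_D) = V_A / R_D = 12.61/11.7 = 1.078 A.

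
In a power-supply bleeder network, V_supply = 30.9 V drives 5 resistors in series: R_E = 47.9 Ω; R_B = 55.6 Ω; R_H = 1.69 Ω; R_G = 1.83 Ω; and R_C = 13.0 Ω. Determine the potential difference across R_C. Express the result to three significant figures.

ΣR = 47.9 + 55.6 + 1.69 + 1.83 + 13.0 = 120.0 Ω.
Voltage divider: V = V_supply · (13.00 / 120.0) = 30.9 × 0.1083 = 3.347 V.

V ≈ 3.35 V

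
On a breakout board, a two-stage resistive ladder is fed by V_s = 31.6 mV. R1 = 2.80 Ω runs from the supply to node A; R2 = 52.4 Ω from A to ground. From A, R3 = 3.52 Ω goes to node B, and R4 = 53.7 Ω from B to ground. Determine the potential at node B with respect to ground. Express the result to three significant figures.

V_B ≈ 26.9 mV

Looking into the second stage from A: R3 + R4 = 57.22 Ω appears in parallel with R2.
Effective lower resistance at A: R2 ‖ 57.22 = 27.35 Ω.
So V_A = 31.6 × 0.9071 = 28.67 mV.
Then the unloaded second divider: V_B = V_A × R4/(R3+R4) = 28.67 × 0.9385 = 26.90 mV.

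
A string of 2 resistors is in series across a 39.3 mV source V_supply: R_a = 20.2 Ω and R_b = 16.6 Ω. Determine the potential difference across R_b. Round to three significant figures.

V ≈ 17.7 mV

Series total: ΣR = 20.2 + 16.6 = 36.80 Ω.
V = V_supply · R/ΣR = 39.3 × 0.4511 = 17.73 mV.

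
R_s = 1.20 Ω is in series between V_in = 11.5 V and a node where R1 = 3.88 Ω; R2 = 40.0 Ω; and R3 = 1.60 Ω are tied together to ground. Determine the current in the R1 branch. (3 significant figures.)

Equivalent of the parallel group: R_p = 1.102 Ω.
Node voltage V_A = V_in · R_p/(R_s + R_p) = 11.5 × 0.4786 = 5.504 V.
I(R1) = V_A / R1 = 5.504/3.88 = 1.419 A.

I ≈ 1.42 A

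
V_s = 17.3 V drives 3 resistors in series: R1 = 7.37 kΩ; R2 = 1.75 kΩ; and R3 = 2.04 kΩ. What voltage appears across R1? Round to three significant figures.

V ≈ 11.4 V

ΣR = 7.37 + 1.75 + 2.04 = 11.16 kΩ.
Voltage divider: V = V_s · (7.370 / 11.16) = 17.3 × 0.6604 = 11.42 V.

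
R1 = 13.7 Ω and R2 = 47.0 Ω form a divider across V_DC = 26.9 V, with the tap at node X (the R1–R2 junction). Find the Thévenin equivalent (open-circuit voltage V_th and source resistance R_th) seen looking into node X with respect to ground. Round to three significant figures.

With X open, the divider is unloaded: V_th = 26.9 × 47.0/60.70 = 20.83 V.
With V_DC suppressed (replaced by a short), R_th = R1 ‖ R2 = (13.70 × 47.0)/(13.70 + 47.0) = 10.61 Ω.

V_th ≈ 20.8 V, R_th ≈ 10.6 Ω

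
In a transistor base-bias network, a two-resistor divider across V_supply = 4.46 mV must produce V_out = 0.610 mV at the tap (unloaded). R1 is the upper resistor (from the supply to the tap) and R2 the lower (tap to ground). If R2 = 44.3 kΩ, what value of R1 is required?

R1 ≈ 280 kΩ

V_out/V_supply = R2/(R1+R2) = 0.1368.
So R1 = R2 · (V_supply/V_out − 1) = 44.3 × (4.46/0.610 − 1) = 44.3 × 6.311 = 279.6 kΩ.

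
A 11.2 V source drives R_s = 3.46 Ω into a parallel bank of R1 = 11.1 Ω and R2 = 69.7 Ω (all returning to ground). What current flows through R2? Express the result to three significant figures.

Combine the parallel branches: R_p = (1/11.1 + 1/69.7)⁻¹ = 9.575 Ω.
Node voltage V_A = V_CC · R_p/(R_s + R_p) = 11.2 × 0.7346 = 8.227 V.
Branch current I = V_A/R2 = 8.227/69.7 = 0.1180 A.

I ≈ 0.118 A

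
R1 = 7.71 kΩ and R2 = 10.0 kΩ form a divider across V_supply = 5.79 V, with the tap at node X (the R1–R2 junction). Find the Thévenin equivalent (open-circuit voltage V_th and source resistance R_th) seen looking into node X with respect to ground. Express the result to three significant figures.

V_th ≈ 3.27 V, R_th ≈ 4.35 kΩ

Open-circuit (no load on X): V_th = V_supply · R2/(R1 + R2) = 5.79 × 10.0/(7.710 + 10.0) = 3.269 V.
With V_supply suppressed (replaced by a short), R_th = R1 ‖ R2 = (7.710 × 10.0)/(7.710 + 10.0) = 4.353 kΩ.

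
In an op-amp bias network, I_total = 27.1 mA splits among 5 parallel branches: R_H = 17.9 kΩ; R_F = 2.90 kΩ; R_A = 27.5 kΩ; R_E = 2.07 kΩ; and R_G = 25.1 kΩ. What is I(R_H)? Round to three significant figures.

I ≈ 1.58 mA

Total conductance ΣG = 1/17.9 + 1/2.90 + 1/27.5 + 1/2.07 + 1/25.1 = 0.9600 (units of 1/kΩ).
R_H takes the fraction G_k/ΣG = 0.05587/0.9600 = 0.05819, so I = 27.1 × 0.05819 = 1.577 mA.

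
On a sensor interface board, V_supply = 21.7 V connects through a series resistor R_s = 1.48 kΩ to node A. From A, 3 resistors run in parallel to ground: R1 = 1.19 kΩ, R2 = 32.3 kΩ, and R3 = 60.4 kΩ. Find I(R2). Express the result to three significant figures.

I ≈ 0.290 mA

Combine the parallel branches: R_p = (1/1.19 + 1/32.3 + 1/60.4)⁻¹ = 1.126 kΩ.
V_A = 21.7 × 1.126/2.606 = 9.378 V.
I(R2) = V_A / R2 = 9.378/32.3 = 0.2903 mA.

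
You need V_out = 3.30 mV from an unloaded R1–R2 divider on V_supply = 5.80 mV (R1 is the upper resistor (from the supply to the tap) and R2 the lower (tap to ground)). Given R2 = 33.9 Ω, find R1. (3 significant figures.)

R1 ≈ 25.7 Ω

The divider ratio is R2/(R1+R2) = 3.30/5.80 = 0.5690.
Rearranging, R1 = R2·(1−k)/k = 33.9 × 0.7576 = 25.68 Ω.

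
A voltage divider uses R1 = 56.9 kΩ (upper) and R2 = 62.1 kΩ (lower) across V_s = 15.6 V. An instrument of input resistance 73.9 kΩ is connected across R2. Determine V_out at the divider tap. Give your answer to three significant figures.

V_out ≈ 5.81 V

R2 ‖ R_L = (62.1 × 73.9)/(62.1 + 73.9) = 33.74 kΩ.
Then V_out = V_s · R2'/(R1 + R2') = 15.6 × 33.74/90.64 = 5.807 V.
(Unloaded it would be 8.14 V; the load pulls it down.)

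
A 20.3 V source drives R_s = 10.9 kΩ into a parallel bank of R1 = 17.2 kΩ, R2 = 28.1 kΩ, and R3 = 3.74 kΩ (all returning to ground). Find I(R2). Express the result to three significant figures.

I ≈ 0.146 mA

Combine the parallel branches: R_p = (1/17.2 + 1/28.1 + 1/3.74)⁻¹ = 2.769 kΩ.
Node voltage V_A = V_supply · R_p/(R_s + R_p) = 20.3 × 0.2026 = 4.113 V.
I(R2) = V_A / R2 = 4.113/28.1 = 0.1464 mA.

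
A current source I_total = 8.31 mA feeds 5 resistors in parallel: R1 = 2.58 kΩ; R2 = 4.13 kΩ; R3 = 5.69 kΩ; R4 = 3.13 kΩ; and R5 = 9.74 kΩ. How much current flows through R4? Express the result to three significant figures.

Total conductance ΣG = 1/2.58 + 1/4.13 + 1/5.69 + 1/3.13 + 1/9.74 = 1.228 (units of 1/kΩ).
By the current-divider rule, I = I_total · G_k/ΣG = 8.31 × 0.2602 = 2.163 mA.

I ≈ 2.16 mA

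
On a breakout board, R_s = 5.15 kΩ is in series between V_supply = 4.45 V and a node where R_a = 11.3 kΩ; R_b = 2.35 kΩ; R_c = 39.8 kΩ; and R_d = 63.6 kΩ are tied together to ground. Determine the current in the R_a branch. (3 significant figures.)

Equivalent of the parallel group: R_p = 1.802 kΩ.
V_A by voltage divider: V_A = 4.45 × 1.802/(5.15 + 1.802) = 1.154 V.
I(R_a) = V_A / R_a = 1.154/11.3 = 0.1021 mA.
(Equivalently: I_total = 0.6401 mA, then current-divider fraction G_k/ΣG = 0.1595.)

I ≈ 0.102 mA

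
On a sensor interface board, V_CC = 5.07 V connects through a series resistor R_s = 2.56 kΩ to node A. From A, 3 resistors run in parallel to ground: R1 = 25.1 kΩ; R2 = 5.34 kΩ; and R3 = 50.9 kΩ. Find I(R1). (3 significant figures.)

Equivalent of the parallel group: R_p = 4.053 kΩ.
Node voltage V_A = V_CC · R_p/(R_s + R_p) = 5.07 × 0.6129 = 3.107 V.
I(R1) = V_A / R1 = 3.107/25.1 = 0.1238 mA.

I ≈ 0.124 mA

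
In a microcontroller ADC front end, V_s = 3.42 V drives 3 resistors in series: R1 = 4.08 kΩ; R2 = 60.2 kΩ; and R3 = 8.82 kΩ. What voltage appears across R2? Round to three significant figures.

V ≈ 2.82 V

ΣR = 4.08 + 60.2 + 8.82 = 73.10 kΩ.
V = V_s · R/ΣR = 3.42 × 0.8235 = 2.816 V.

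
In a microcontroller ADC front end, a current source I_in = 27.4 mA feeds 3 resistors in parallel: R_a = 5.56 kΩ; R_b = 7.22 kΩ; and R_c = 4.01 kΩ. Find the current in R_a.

Total conductance ΣG = 1/5.56 + 1/7.22 + 1/4.01 = 0.5677 (units of 1/kΩ).
By the current-divider rule, I = I_in · G_k/ΣG = 27.4 × 0.3168 = 8.680 mA.

I ≈ 8.68 mA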